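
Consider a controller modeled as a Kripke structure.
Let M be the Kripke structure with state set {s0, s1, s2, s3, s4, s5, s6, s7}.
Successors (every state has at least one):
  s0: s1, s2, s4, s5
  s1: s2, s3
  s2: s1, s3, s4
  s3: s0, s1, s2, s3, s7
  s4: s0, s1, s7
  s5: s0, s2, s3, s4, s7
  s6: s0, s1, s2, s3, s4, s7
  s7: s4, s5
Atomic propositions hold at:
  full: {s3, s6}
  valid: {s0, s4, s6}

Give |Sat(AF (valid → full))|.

Sat(valid → full) = {s1, s2, s3, s5, s6, s7}
AF (valid → full): least fixpoint, start Z0 = {s1, s2, s3, s5, s6, s7}, add states with every successor in Z. Already a fixed point.
Sat(AF (valid → full)) = {s1, s2, s3, s5, s6, s7}
|Sat(AF (valid → full))| = |{s1, s2, s3, s5, s6, s7}| = 6.

6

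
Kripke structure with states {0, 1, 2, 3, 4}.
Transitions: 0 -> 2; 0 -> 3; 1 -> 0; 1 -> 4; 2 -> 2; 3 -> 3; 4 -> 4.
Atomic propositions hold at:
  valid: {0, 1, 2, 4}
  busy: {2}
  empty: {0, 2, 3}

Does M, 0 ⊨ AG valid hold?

AG valid: greatest fixpoint, start Z0 = {0, 1, 2, 4}, keep only states in Sat with every successor in Z. Z1 = {1, 2, 4}; Z2 = {2, 4}; fixed.
Sat(AG valid) = {2, 4}
0 ∉ Sat(AG valid) = {2, 4}, so the formula does not hold at 0.

No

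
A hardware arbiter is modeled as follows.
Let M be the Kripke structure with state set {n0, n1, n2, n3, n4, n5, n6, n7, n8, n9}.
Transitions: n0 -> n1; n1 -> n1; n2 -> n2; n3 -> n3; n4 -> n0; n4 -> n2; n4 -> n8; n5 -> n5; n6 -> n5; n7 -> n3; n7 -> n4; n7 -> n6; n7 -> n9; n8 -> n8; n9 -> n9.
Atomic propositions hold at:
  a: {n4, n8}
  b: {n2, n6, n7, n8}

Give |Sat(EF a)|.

3

EF a: least fixpoint, start Z0 = {n4, n8}, add states with some successor in Z. Z1 = {n4, n7, n8}; fixed.
Sat(EF a) = {n4, n7, n8}
|Sat(EF a)| = |{n4, n7, n8}| = 3.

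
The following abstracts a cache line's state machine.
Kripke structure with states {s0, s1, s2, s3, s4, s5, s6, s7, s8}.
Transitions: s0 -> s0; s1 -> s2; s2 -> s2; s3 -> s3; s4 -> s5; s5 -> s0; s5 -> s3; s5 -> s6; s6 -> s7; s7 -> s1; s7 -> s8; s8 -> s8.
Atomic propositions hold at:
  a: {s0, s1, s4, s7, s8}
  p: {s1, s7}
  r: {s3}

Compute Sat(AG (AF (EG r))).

{s3}

EG r: greatest fixpoint, start Z0 = {s3}, keep only states in Sat with some successor in Z. Already a fixed point.
Sat(EG r) = {s3}
AF (EG r): least fixpoint, start Z0 = {s3}, add states with every successor in Z. Already a fixed point.
Sat(AF (EG r)) = {s3}
AG (AF (EG r)): greatest fixpoint, start Z0 = {s3}, keep only states in Sat with every successor in Z. Already a fixed point.
Sat(AG (AF (EG r))) = {s3}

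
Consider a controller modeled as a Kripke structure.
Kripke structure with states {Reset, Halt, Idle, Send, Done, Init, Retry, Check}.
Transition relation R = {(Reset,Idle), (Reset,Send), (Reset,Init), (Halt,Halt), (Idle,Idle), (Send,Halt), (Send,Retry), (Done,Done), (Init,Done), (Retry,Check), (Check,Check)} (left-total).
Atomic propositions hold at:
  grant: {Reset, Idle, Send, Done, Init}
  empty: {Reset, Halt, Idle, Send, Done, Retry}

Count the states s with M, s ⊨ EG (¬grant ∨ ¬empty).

Sat(¬grant) = {Halt, Retry, Check}
Sat(¬empty) = {Init, Check}
Sat(¬grant ∨ ¬empty) = {Halt, Init, Retry, Check}
EG (¬grant ∨ ¬empty): greatest fixpoint, start Z0 = {Halt, Init, Retry, Check}, keep only states in Sat with some successor in Z. Z1 = {Halt, Retry, Check}; fixed.
Sat(EG (¬grant ∨ ¬empty)) = {Halt, Retry, Check}
|Sat(EG (¬grant ∨ ¬empty))| = |{Halt, Retry, Check}| = 3.

3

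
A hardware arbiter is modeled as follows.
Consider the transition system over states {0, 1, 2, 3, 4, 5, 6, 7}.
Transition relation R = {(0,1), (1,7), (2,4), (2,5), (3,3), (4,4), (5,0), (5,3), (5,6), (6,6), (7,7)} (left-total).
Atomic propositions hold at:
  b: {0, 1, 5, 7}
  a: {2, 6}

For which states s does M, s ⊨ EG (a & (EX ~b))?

{6}

Sat(~b) = {2, 3, 4, 6}
Sat(EX ~b) = {s : some successor in {2, 3, 4, 6}} = {2, 3, 4, 5, 6}
Sat(a & (EX ~b)) = {2, 6}
EG (a & (EX ~b)): greatest fixpoint, start Z0 = {2, 6}, keep only states in Sat with some successor in Z. Z1 = {6}; fixed.
Sat(EG (a & (EX ~b))) = {6}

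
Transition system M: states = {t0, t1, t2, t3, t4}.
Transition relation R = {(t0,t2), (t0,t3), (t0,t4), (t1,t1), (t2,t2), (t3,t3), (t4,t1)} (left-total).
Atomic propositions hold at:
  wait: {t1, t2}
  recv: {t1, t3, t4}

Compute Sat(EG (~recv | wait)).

Sat(~recv) = {t0, t2}
Sat(~recv | wait) = {t0, t1, t2}
EG (~recv | wait): greatest fixpoint, start Z0 = {t0, t1, t2}, keep only states in Sat with some successor in Z. Already a fixed point.
Sat(EG (~recv | wait)) = {t0, t1, t2}

{t0, t1, t2}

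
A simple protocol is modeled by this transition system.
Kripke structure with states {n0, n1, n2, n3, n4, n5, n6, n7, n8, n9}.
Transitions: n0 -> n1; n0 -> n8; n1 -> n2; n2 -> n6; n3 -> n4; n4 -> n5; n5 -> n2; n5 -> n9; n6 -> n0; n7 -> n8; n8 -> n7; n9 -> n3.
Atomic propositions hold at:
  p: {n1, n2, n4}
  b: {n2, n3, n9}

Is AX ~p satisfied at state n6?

Yes

Sat(~p) = {n0, n3, n5, n6, n7, n8, n9}
Sat(AX ~p) = {s : every successor in {n0, n3, n5, n6, n7, n8, n9}} = {n2, n4, n6, n7, n8, n9}
n6 ∈ Sat(AX ~p) = {n2, n4, n6, n7, n8, n9}, so the formula holds at n6.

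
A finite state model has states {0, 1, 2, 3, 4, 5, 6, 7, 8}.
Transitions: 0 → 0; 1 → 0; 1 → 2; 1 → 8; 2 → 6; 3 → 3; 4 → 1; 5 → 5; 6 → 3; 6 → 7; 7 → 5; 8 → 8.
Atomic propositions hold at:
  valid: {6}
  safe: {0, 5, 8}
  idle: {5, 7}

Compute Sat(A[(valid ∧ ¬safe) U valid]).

Sat(¬safe) = {1, 2, 3, 4, 6, 7}
Sat(valid ∧ ¬safe) = {6}
A[(valid ∧ ¬safe) U valid]: least fixpoint, start Z0 = Sat(valid) = {6}, add states in Sat(valid ∧ ¬safe) with every successor in Z. Already a fixed point.
Sat(A[(valid ∧ ¬safe) U valid]) = {6}

{6}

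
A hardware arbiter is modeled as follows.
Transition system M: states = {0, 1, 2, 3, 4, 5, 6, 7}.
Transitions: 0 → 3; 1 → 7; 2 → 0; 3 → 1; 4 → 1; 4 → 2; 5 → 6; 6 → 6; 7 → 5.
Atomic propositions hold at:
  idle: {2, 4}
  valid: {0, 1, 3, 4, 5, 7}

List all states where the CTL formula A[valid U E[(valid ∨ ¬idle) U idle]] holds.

{2, 4}

Sat(¬idle) = {0, 1, 3, 5, 6, 7}
Sat(valid ∨ ¬idle) = {0, 1, 3, 4, 5, 6, 7}
E[(valid ∨ ¬idle) U idle]: least fixpoint, start Z0 = Sat(idle) = {2, 4}, add states in Sat(valid ∨ ¬idle) with some successor in Z. Already a fixed point.
Sat(E[(valid ∨ ¬idle) U idle]) = {2, 4}
A[valid U E[(valid ∨ ¬idle) U idle]]: least fixpoint, start Z0 = Sat(E[(valid ∨ ¬idle) U idle]) = {2, 4}, add states in Sat(valid) with every successor in Z. Already a fixed point.
Sat(A[valid U E[(valid ∨ ¬idle) U idle]]) = {2, 4}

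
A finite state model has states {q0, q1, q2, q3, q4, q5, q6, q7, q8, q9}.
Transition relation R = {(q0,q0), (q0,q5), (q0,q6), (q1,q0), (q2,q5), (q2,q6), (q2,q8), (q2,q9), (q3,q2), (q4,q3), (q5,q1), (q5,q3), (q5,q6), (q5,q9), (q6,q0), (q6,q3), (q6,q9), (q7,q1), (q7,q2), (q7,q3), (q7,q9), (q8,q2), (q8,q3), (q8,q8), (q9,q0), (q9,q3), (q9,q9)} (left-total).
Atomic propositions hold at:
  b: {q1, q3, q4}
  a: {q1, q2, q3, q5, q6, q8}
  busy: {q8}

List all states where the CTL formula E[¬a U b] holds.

Sat(¬a) = {q0, q4, q7, q9}
E[¬a U b]: least fixpoint, start Z0 = Sat(b) = {q1, q3, q4}, add states in Sat(¬a) with some successor in Z. Z1 = {q1, q3, q4, q7, q9}; fixed.
Sat(E[¬a U b]) = {q1, q3, q4, q7, q9}

{q1, q3, q4, q7, q9}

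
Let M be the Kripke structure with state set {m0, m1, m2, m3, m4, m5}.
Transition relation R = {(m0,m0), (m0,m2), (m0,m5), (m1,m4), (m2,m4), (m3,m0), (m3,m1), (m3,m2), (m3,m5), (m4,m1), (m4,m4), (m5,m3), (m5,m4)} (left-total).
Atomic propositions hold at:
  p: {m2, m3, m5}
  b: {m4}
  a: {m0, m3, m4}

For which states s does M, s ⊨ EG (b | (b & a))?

{m4}

Sat(b & a) = {m4}
Sat(b | (b & a)) = {m4}
EG (b | (b & a)): greatest fixpoint, start Z0 = {m4}, keep only states in Sat with some successor in Z. Already a fixed point.
Sat(EG (b | (b & a))) = {m4}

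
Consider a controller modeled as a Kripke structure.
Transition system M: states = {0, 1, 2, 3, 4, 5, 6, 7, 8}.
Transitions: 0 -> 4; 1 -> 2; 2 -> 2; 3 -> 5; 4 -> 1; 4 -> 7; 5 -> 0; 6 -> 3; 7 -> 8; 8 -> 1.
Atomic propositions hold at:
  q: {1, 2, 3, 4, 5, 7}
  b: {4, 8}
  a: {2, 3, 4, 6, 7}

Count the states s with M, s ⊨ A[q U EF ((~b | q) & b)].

Sat(~b) = {0, 1, 2, 3, 5, 6, 7}
Sat(~b | q) = {0, 1, 2, 3, 4, 5, 6, 7}
Sat((~b | q) & b) = {4}
EF ((~b | q) & b): least fixpoint, start Z0 = {4}, add states with some successor in Z. Z1 = {0, 4}; Z2 = {0, 4, 5}; Z3 = {0, 3, 4, 5}; Z4 = {0, 3, 4, 5, 6}; fixed.
Sat(EF ((~b | q) & b)) = {0, 3, 4, 5, 6}
A[q U EF ((~b | q) & b)]: least fixpoint, start Z0 = Sat(EF ((~b | q) & b)) = {0, 3, 4, 5, 6}, add states in Sat(q) with every successor in Z. Already a fixed point.
Sat(A[q U EF ((~b | q) & b)]) = {0, 3, 4, 5, 6}
|Sat(A[q U EF ((~b | q) & b)])| = |{0, 3, 4, 5, 6}| = 5.

5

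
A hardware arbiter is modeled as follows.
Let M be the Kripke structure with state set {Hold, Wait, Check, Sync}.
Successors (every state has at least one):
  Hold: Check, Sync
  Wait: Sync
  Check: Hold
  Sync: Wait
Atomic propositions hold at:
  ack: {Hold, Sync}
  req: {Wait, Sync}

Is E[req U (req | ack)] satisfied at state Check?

No

Sat(req | ack) = {Hold, Wait, Sync}
E[req U (req | ack)]: least fixpoint, start Z0 = Sat((req | ack)) = {Hold, Wait, Sync}, add states in Sat(req) with some successor in Z. Already a fixed point.
Sat(E[req U (req | ack)]) = {Hold, Wait, Sync}
Check ∉ Sat(E[req U (req | ack)]) = {Hold, Wait, Sync}, so the formula does not hold at Check.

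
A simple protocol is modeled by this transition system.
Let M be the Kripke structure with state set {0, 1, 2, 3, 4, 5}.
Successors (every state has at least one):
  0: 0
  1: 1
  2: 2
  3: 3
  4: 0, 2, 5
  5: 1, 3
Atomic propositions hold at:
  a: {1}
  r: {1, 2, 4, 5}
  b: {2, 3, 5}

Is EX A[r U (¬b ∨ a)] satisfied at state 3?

No

Sat(¬b) = {0, 1, 4}
Sat(¬b ∨ a) = {0, 1, 4}
A[r U (¬b ∨ a)]: least fixpoint, start Z0 = Sat((¬b ∨ a)) = {0, 1, 4}, add states in Sat(r) with every successor in Z. Already a fixed point.
Sat(A[r U (¬b ∨ a)]) = {0, 1, 4}
Sat(EX A[r U (¬b ∨ a)]) = {s : some successor in {0, 1, 4}} = {0, 1, 4, 5}
3 ∉ Sat(EX A[r U (¬b ∨ a)]) = {0, 1, 4, 5}, so the formula does not hold at 3.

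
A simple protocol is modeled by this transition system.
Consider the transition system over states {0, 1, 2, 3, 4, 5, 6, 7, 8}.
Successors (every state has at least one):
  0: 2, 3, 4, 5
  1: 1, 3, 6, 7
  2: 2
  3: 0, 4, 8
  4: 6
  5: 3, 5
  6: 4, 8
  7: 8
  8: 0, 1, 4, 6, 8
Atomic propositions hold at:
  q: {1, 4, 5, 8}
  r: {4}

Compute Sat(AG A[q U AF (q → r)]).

Sat(q → r) = {0, 2, 3, 4, 6, 7}
AF (q → r): least fixpoint, start Z0 = {0, 2, 3, 4, 6, 7}, add states with every successor in Z. Already a fixed point.
Sat(AF (q → r)) = {0, 2, 3, 4, 6, 7}
A[q U AF (q → r)]: least fixpoint, start Z0 = Sat(AF (q → r)) = {0, 2, 3, 4, 6, 7}, add states in Sat(q) with every successor in Z. Already a fixed point.
Sat(A[q U AF (q → r)]) = {0, 2, 3, 4, 6, 7}
AG A[q U AF (q → r)]: greatest fixpoint, start Z0 = {0, 2, 3, 4, 6, 7}, keep only states in Sat with every successor in Z. Z1 = {2, 4}; Z2 = {2}; fixed.
Sat(AG A[q U AF (q → r)]) = {2}

{2}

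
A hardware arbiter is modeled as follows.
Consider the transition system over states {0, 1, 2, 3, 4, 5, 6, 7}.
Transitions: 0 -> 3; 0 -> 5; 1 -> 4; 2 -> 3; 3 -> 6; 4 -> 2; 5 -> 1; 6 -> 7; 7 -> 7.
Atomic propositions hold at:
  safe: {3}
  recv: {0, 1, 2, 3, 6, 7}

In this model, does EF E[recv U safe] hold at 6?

E[recv U safe]: least fixpoint, start Z0 = Sat(safe) = {3}, add states in Sat(recv) with some successor in Z. Z1 = {0, 2, 3}; fixed.
Sat(E[recv U safe]) = {0, 2, 3}
EF E[recv U safe]: least fixpoint, start Z0 = {0, 2, 3}, add states with some successor in Z. Z1 = {0, 2, 3, 4}; Z2 = {0, 1, 2, 3, 4}; Z3 = {0, 1, 2, 3, 4, 5}; fixed.
Sat(EF E[recv U safe]) = {0, 1, 2, 3, 4, 5}
6 ∉ Sat(EF E[recv U safe]) = {0, 1, 2, 3, 4, 5}, so the formula does not hold at 6.

No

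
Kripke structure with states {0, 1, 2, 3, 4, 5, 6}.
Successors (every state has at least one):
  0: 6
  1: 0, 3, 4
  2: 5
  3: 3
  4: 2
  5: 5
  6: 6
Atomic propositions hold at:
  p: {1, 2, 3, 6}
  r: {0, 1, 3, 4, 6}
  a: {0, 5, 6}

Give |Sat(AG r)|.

AG r: greatest fixpoint, start Z0 = {0, 1, 3, 4, 6}, keep only states in Sat with every successor in Z. Z1 = {0, 1, 3, 6}; Z2 = {0, 3, 6}; fixed.
Sat(AG r) = {0, 3, 6}
|Sat(AG r)| = |{0, 3, 6}| = 3.

3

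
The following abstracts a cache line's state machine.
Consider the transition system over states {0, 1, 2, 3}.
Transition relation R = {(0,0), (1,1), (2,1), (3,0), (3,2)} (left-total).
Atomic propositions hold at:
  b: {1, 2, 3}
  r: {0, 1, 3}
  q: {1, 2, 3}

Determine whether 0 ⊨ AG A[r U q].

A[r U q]: least fixpoint, start Z0 = Sat(q) = {1, 2, 3}, add states in Sat(r) with every successor in Z. Already a fixed point.
Sat(A[r U q]) = {1, 2, 3}
AG A[r U q]: greatest fixpoint, start Z0 = {1, 2, 3}, keep only states in Sat with every successor in Z. Z1 = {1, 2}; fixed.
Sat(AG A[r U q]) = {1, 2}
0 ∉ Sat(AG A[r U q]) = {1, 2}, so the formula does not hold at 0.

No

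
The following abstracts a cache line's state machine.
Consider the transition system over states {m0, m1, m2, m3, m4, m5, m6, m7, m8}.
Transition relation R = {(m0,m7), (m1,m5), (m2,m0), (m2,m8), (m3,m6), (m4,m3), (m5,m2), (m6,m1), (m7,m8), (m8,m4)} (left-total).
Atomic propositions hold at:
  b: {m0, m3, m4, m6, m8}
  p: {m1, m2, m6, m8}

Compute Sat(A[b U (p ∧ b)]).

Sat(p ∧ b) = {m6, m8}
A[b U (p ∧ b)]: least fixpoint, start Z0 = Sat((p ∧ b)) = {m6, m8}, add states in Sat(b) with every successor in Z. Z1 = {m3, m6, m8}; Z2 = {m3, m4, m6, m8}; fixed.
Sat(A[b U (p ∧ b)]) = {m3, m4, m6, m8}

{m3, m4, m6, m8}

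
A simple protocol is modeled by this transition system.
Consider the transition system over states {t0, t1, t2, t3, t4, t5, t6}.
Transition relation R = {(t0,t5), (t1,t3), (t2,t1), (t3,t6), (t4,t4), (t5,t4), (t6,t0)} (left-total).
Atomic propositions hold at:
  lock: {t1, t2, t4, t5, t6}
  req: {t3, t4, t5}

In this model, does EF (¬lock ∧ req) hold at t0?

No

Sat(¬lock) = {t0, t3}
Sat(¬lock ∧ req) = {t3}
EF (¬lock ∧ req): least fixpoint, start Z0 = {t3}, add states with some successor in Z. Z1 = {t1, t3}; Z2 = {t1, t2, t3}; fixed.
Sat(EF (¬lock ∧ req)) = {t1, t2, t3}
t0 ∉ Sat(EF (¬lock ∧ req)) = {t1, t2, t3}, so the formula does not hold at t0.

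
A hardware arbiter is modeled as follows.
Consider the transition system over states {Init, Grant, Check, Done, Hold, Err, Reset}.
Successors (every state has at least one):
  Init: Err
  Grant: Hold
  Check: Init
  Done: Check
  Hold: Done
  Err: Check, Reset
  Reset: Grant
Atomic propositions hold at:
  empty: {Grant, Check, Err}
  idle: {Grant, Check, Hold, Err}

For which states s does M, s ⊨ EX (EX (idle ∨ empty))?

Sat(idle ∨ empty) = {Grant, Check, Hold, Err}
Sat(EX (idle ∨ empty)) = {s : some successor in {Grant, Check, Hold, Err}} = {Init, Grant, Done, Err, Reset}
Sat(EX (EX (idle ∨ empty))) = {s : some successor in {Init, Grant, Done, Err, Reset}} = {Init, Check, Hold, Err, Reset}

{Init, Check, Hold, Err, Reset}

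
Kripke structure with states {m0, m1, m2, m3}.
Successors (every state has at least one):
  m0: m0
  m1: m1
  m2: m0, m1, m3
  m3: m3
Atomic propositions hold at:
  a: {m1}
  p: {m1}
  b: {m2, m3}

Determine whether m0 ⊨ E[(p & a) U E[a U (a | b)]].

Sat(p & a) = {m1}
Sat(a | b) = {m1, m2, m3}
E[a U (a | b)]: least fixpoint, start Z0 = Sat((a | b)) = {m1, m2, m3}, add states in Sat(a) with some successor in Z. Already a fixed point.
Sat(E[a U (a | b)]) = {m1, m2, m3}
E[(p & a) U E[a U (a | b)]]: least fixpoint, start Z0 = Sat(E[a U (a | b)]) = {m1, m2, m3}, add states in Sat(p & a) with some successor in Z. Already a fixed point.
Sat(E[(p & a) U E[a U (a | b)]]) = {m1, m2, m3}
m0 ∉ Sat(E[(p & a) U E[a U (a | b)]]) = {m1, m2, m3}, so the formula does not hold at m0.

No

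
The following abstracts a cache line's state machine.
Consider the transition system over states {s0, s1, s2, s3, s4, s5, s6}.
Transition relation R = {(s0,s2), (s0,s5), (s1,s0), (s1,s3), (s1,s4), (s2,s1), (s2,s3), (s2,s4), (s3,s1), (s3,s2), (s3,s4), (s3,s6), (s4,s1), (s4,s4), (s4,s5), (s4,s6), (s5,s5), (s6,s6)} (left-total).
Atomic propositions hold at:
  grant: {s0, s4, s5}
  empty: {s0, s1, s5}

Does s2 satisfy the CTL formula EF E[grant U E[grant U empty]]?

Yes

E[grant U empty]: least fixpoint, start Z0 = Sat(empty) = {s0, s1, s5}, add states in Sat(grant) with some successor in Z. Z1 = {s0, s1, s4, s5}; fixed.
Sat(E[grant U empty]) = {s0, s1, s4, s5}
E[grant U E[grant U empty]]: least fixpoint, start Z0 = Sat(E[grant U empty]) = {s0, s1, s4, s5}, add states in Sat(grant) with some successor in Z. Already a fixed point.
Sat(E[grant U E[grant U empty]]) = {s0, s1, s4, s5}
EF E[grant U E[grant U empty]]: least fixpoint, start Z0 = {s0, s1, s4, s5}, add states with some successor in Z. Z1 = {s0, s1, s2, s3, s4, s5}; fixed.
Sat(EF E[grant U E[grant U empty]]) = {s0, s1, s2, s3, s4, s5}
s2 ∈ Sat(EF E[grant U E[grant U empty]]) = {s0, s1, s2, s3, s4, s5}, so the formula holds at s2.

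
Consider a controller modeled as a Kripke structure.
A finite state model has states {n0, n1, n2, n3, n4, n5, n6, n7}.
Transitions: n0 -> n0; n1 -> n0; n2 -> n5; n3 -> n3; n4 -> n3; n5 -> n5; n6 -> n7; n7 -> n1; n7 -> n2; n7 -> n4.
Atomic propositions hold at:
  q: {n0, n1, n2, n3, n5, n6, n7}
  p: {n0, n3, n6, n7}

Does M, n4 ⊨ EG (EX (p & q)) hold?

Sat(p & q) = {n0, n3, n6, n7}
Sat(EX (p & q)) = {s : some successor in {n0, n3, n6, n7}} = {n0, n1, n3, n4, n6}
EG (EX (p & q)): greatest fixpoint, start Z0 = {n0, n1, n3, n4, n6}, keep only states in Sat with some successor in Z. Z1 = {n0, n1, n3, n4}; fixed.
Sat(EG (EX (p & q))) = {n0, n1, n3, n4}
n4 ∈ Sat(EG (EX (p & q))) = {n0, n1, n3, n4}, so the formula holds at n4.

Yes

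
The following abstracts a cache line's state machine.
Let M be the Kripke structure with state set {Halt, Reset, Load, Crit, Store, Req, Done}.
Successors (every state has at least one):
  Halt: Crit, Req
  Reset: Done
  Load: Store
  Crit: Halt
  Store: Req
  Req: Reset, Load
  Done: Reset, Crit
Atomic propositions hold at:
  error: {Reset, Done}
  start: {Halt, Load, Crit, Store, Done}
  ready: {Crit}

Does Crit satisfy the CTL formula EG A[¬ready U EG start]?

Sat(¬ready) = {Halt, Reset, Load, Store, Req, Done}
EG start: greatest fixpoint, start Z0 = {Halt, Load, Crit, Store, Done}, keep only states in Sat with some successor in Z. Z1 = {Halt, Load, Crit, Done}; Z2 = {Halt, Crit, Done}; fixed.
Sat(EG start) = {Halt, Crit, Done}
A[¬ready U EG start]: least fixpoint, start Z0 = Sat(EG start) = {Halt, Crit, Done}, add states in Sat(¬ready) with every successor in Z. Z1 = {Halt, Reset, Crit, Done}; fixed.
Sat(A[¬ready U EG start]) = {Halt, Reset, Crit, Done}
EG A[¬ready U EG start]: greatest fixpoint, start Z0 = {Halt, Reset, Crit, Done}, keep only states in Sat with some successor in Z. Already a fixed point.
Sat(EG A[¬ready U EG start]) = {Halt, Reset, Crit, Done}
Crit ∈ Sat(EG A[¬ready U EG start]) = {Halt, Reset, Crit, Done}, so the formula holds at Crit.

Yes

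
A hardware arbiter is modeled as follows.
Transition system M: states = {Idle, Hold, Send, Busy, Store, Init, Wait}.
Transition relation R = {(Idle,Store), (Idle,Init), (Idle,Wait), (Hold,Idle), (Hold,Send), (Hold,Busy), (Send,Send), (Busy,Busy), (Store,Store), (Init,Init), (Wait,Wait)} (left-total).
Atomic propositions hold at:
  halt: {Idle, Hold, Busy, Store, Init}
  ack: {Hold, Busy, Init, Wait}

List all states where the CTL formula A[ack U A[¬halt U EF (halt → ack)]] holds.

Sat(¬halt) = {Send, Wait}
Sat(halt → ack) = {Hold, Send, Busy, Init, Wait}
EF (halt → ack): least fixpoint, start Z0 = {Hold, Send, Busy, Init, Wait}, add states with some successor in Z. Z1 = {Idle, Hold, Send, Busy, Init, Wait}; fixed.
Sat(EF (halt → ack)) = {Idle, Hold, Send, Busy, Init, Wait}
A[¬halt U EF (halt → ack)]: least fixpoint, start Z0 = Sat(EF (halt → ack)) = {Idle, Hold, Send, Busy, Init, Wait}, add states in Sat(¬halt) with every successor in Z. Already a fixed point.
Sat(A[¬halt U EF (halt → ack)]) = {Idle, Hold, Send, Busy, Init, Wait}
A[ack U A[¬halt U EF (halt → ack)]]: least fixpoint, start Z0 = Sat(A[¬halt U EF (halt → ack)]) = {Idle, Hold, Send, Busy, Init, Wait}, add states in Sat(ack) with every successor in Z. Already a fixed point.
Sat(A[ack U A[¬halt U EF (halt → ack)]]) = {Idle, Hold, Send, Busy, Init, Wait}

{Idle, Hold, Send, Busy, Init, Wait}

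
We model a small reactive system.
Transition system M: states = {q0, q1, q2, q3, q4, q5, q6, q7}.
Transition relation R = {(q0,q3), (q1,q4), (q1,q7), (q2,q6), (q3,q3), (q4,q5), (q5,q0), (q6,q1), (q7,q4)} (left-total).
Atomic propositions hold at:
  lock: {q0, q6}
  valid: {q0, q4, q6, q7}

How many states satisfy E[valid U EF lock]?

7

EF lock: least fixpoint, start Z0 = {q0, q6}, add states with some successor in Z. Z1 = {q0, q2, q5, q6}; Z2 = {q0, q2, q4, q5, q6}; Z3 = {q0, q1, q2, q4, q5, q6, q7}; fixed.
Sat(EF lock) = {q0, q1, q2, q4, q5, q6, q7}
E[valid U EF lock]: least fixpoint, start Z0 = Sat(EF lock) = {q0, q1, q2, q4, q5, q6, q7}, add states in Sat(valid) with some successor in Z. Already a fixed point.
Sat(E[valid U EF lock]) = {q0, q1, q2, q4, q5, q6, q7}
|Sat(E[valid U EF lock])| = |{q0, q1, q2, q4, q5, q6, q7}| = 7.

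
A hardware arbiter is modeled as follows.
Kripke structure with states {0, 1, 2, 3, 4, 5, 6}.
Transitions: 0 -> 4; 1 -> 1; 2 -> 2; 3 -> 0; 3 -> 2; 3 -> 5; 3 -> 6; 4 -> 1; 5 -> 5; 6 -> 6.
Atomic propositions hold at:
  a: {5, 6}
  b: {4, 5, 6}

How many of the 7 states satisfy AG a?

2

AG a: greatest fixpoint, start Z0 = {5, 6}, keep only states in Sat with every successor in Z. Already a fixed point.
Sat(AG a) = {5, 6}
|Sat(AG a)| = |{5, 6}| = 2.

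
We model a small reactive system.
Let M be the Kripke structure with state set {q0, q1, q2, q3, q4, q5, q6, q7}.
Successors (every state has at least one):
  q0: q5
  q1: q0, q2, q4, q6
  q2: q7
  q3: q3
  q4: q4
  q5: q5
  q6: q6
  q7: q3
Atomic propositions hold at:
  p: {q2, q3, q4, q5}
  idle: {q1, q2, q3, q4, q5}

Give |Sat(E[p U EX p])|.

Sat(EX p) = {s : some successor in {q2, q3, q4, q5}} = {q0, q1, q3, q4, q5, q7}
E[p U EX p]: least fixpoint, start Z0 = Sat(EX p) = {q0, q1, q3, q4, q5, q7}, add states in Sat(p) with some successor in Z. Z1 = {q0, q1, q2, q3, q4, q5, q7}; fixed.
Sat(E[p U EX p]) = {q0, q1, q2, q3, q4, q5, q7}
|Sat(E[p U EX p])| = |{q0, q1, q2, q3, q4, q5, q7}| = 7.

7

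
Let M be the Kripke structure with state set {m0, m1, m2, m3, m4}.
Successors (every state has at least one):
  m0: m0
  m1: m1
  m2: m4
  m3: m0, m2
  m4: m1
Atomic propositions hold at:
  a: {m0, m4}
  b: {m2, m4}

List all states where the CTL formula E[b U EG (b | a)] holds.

{m0}

Sat(b | a) = {m0, m2, m4}
EG (b | a): greatest fixpoint, start Z0 = {m0, m2, m4}, keep only states in Sat with some successor in Z. Z1 = {m0, m2}; Z2 = {m0}; fixed.
Sat(EG (b | a)) = {m0}
E[b U EG (b | a)]: least fixpoint, start Z0 = Sat(EG (b | a)) = {m0}, add states in Sat(b) with some successor in Z. Already a fixed point.
Sat(E[b U EG (b | a)]) = {m0}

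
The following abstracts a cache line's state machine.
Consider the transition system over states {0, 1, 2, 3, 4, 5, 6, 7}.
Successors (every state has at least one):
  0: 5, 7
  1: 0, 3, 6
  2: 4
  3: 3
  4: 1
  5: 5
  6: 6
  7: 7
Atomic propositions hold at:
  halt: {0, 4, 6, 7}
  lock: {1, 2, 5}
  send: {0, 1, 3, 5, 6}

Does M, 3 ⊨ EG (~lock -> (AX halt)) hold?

No

Sat(~lock) = {0, 3, 4, 6, 7}
Sat(AX halt) = {s : every successor in {0, 4, 6, 7}} = {2, 6, 7}
Sat(~lock -> (AX halt)) = {1, 2, 5, 6, 7}
EG (~lock -> (AX halt)): greatest fixpoint, start Z0 = {1, 2, 5, 6, 7}, keep only states in Sat with some successor in Z. Z1 = {1, 5, 6, 7}; fixed.
Sat(EG (~lock -> (AX halt))) = {1, 5, 6, 7}
3 ∉ Sat(EG (~lock -> (AX halt))) = {1, 5, 6, 7}, so the formula does not hold at 3.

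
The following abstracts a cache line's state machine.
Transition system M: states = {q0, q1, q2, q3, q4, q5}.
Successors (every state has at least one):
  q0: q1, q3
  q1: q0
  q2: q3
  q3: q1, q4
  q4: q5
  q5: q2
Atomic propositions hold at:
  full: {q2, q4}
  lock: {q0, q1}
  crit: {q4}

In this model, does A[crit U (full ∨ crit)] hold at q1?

Sat(full ∨ crit) = {q2, q4}
A[crit U (full ∨ crit)]: least fixpoint, start Z0 = Sat((full ∨ crit)) = {q2, q4}, add states in Sat(crit) with every successor in Z. Already a fixed point.
Sat(A[crit U (full ∨ crit)]) = {q2, q4}
q1 ∉ Sat(A[crit U (full ∨ crit)]) = {q2, q4}, so the formula does not hold at q1.

No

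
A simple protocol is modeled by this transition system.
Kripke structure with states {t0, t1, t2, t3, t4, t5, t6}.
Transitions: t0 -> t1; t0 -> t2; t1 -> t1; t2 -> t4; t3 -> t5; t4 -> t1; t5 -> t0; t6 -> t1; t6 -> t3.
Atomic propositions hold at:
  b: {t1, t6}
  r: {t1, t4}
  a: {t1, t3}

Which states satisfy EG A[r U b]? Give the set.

{t1, t4, t6}

A[r U b]: least fixpoint, start Z0 = Sat(b) = {t1, t6}, add states in Sat(r) with every successor in Z. Z1 = {t1, t4, t6}; fixed.
Sat(A[r U b]) = {t1, t4, t6}
EG A[r U b]: greatest fixpoint, start Z0 = {t1, t4, t6}, keep only states in Sat with some successor in Z. Already a fixed point.
Sat(EG A[r U b]) = {t1, t4, t6}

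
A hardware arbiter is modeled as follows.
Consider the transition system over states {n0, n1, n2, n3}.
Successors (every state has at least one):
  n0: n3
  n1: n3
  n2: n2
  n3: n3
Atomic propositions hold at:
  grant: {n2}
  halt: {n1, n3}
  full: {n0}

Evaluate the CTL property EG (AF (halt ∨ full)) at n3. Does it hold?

Yes

Sat(halt ∨ full) = {n0, n1, n3}
AF (halt ∨ full): least fixpoint, start Z0 = {n0, n1, n3}, add states with every successor in Z. Already a fixed point.
Sat(AF (halt ∨ full)) = {n0, n1, n3}
EG (AF (halt ∨ full)): greatest fixpoint, start Z0 = {n0, n1, n3}, keep only states in Sat with some successor in Z. Already a fixed point.
Sat(EG (AF (halt ∨ full))) = {n0, n1, n3}
n3 ∈ Sat(EG (AF (halt ∨ full))) = {n0, n1, n3}, so the formula holds at n3.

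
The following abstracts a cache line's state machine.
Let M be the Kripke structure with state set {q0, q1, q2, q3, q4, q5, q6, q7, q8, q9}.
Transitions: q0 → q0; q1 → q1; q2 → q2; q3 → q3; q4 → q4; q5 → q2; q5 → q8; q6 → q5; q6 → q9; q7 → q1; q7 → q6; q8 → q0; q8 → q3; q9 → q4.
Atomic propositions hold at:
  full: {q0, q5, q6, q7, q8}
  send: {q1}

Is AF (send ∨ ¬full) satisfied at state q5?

No

Sat(¬full) = {q1, q2, q3, q4, q9}
Sat(send ∨ ¬full) = {q1, q2, q3, q4, q9}
AF (send ∨ ¬full): least fixpoint, start Z0 = {q1, q2, q3, q4, q9}, add states with every successor in Z. Already a fixed point.
Sat(AF (send ∨ ¬full)) = {q1, q2, q3, q4, q9}
q5 ∉ Sat(AF (send ∨ ¬full)) = {q1, q2, q3, q4, q9}, so the formula does not hold at q5.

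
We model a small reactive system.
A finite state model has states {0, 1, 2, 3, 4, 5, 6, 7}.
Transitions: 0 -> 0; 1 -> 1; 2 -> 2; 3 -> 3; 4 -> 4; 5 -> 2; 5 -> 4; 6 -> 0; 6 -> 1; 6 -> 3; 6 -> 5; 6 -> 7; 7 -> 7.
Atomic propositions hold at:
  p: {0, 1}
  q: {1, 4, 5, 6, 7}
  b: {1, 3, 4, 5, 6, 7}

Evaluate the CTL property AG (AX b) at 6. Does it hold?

Sat(AX b) = {s : every successor in {1, 3, 4, 5, 6, 7}} = {1, 3, 4, 7}
AG (AX b): greatest fixpoint, start Z0 = {1, 3, 4, 7}, keep only states in Sat with every successor in Z. Already a fixed point.
Sat(AG (AX b)) = {1, 3, 4, 7}
6 ∉ Sat(AG (AX b)) = {1, 3, 4, 7}, so the formula does not hold at 6.

No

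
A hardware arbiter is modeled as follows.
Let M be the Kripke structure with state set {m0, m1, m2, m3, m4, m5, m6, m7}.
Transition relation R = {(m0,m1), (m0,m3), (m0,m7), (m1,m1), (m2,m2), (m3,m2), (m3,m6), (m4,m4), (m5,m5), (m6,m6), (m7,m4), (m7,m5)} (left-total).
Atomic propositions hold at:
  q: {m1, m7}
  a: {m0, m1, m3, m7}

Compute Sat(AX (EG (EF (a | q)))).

{m1}

Sat(a | q) = {m0, m1, m3, m7}
EF (a | q): least fixpoint, start Z0 = {m0, m1, m3, m7}, add states with some successor in Z. Already a fixed point.
Sat(EF (a | q)) = {m0, m1, m3, m7}
EG (EF (a | q)): greatest fixpoint, start Z0 = {m0, m1, m3, m7}, keep only states in Sat with some successor in Z. Z1 = {m0, m1}; fixed.
Sat(EG (EF (a | q))) = {m0, m1}
Sat(AX (EG (EF (a | q)))) = {s : every successor in {m0, m1}} = {m1}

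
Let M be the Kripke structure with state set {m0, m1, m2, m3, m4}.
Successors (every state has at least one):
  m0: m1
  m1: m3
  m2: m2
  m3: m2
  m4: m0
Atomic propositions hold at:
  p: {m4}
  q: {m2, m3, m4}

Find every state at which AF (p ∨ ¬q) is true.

Sat(¬q) = {m0, m1}
Sat(p ∨ ¬q) = {m0, m1, m4}
AF (p ∨ ¬q): least fixpoint, start Z0 = {m0, m1, m4}, add states with every successor in Z. Already a fixed point.
Sat(AF (p ∨ ¬q)) = {m0, m1, m4}

{m0, m1, m4}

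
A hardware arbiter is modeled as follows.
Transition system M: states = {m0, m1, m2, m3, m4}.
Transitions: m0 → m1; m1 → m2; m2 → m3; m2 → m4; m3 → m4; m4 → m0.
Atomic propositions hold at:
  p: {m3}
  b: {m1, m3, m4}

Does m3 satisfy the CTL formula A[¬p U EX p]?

Sat(¬p) = {m0, m1, m2, m4}
Sat(EX p) = {s : some successor in {m3}} = {m2}
A[¬p U EX p]: least fixpoint, start Z0 = Sat(EX p) = {m2}, add states in Sat(¬p) with every successor in Z. Z1 = {m1, m2}; Z2 = {m0, m1, m2}; Z3 = {m0, m1, m2, m4}; fixed.
Sat(A[¬p U EX p]) = {m0, m1, m2, m4}
m3 ∉ Sat(A[¬p U EX p]) = {m0, m1, m2, m4}, so the formula does not hold at m3.

No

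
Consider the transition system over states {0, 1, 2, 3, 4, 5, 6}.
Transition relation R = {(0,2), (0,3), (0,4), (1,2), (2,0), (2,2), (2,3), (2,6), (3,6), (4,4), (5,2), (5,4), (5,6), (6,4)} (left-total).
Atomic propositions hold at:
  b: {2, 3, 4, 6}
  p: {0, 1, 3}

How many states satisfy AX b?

Sat(AX b) = {s : every successor in {2, 3, 4, 6}} = {0, 1, 3, 4, 5, 6}
|Sat(AX b)| = |{0, 1, 3, 4, 5, 6}| = 6.

6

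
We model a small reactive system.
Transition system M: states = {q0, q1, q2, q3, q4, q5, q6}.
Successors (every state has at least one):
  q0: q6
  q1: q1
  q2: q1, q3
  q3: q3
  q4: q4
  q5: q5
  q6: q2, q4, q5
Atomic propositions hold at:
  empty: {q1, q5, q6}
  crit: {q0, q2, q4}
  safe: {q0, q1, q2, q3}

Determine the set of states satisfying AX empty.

Sat(AX empty) = {s : every successor in {q1, q5, q6}} = {q0, q1, q5}

{q0, q1, q5}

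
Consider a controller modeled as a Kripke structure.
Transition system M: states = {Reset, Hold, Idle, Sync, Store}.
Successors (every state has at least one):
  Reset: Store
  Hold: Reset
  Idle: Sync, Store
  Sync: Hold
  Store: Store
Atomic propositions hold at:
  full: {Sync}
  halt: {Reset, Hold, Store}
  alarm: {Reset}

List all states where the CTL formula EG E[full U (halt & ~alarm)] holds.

Sat(~alarm) = {Hold, Idle, Sync, Store}
Sat(halt & ~alarm) = {Hold, Store}
E[full U (halt & ~alarm)]: least fixpoint, start Z0 = Sat((halt & ~alarm)) = {Hold, Store}, add states in Sat(full) with some successor in Z. Z1 = {Hold, Sync, Store}; fixed.
Sat(E[full U (halt & ~alarm)]) = {Hold, Sync, Store}
EG E[full U (halt & ~alarm)]: greatest fixpoint, start Z0 = {Hold, Sync, Store}, keep only states in Sat with some successor in Z. Z1 = {Sync, Store}; Z2 = {Store}; fixed.
Sat(EG E[full U (halt & ~alarm)]) = {Store}

{Store}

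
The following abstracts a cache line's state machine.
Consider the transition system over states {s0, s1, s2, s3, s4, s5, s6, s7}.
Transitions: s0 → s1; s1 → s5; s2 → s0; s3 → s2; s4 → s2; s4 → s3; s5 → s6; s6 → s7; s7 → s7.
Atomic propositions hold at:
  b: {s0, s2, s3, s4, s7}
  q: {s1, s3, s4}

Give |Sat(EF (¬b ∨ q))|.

7

Sat(¬b) = {s1, s5, s6}
Sat(¬b ∨ q) = {s1, s3, s4, s5, s6}
EF (¬b ∨ q): least fixpoint, start Z0 = {s1, s3, s4, s5, s6}, add states with some successor in Z. Z1 = {s0, s1, s3, s4, s5, s6}; Z2 = {s0, s1, s2, s3, s4, s5, s6}; fixed.
Sat(EF (¬b ∨ q)) = {s0, s1, s2, s3, s4, s5, s6}
|Sat(EF (¬b ∨ q))| = |{s0, s1, s2, s3, s4, s5, s6}| = 7.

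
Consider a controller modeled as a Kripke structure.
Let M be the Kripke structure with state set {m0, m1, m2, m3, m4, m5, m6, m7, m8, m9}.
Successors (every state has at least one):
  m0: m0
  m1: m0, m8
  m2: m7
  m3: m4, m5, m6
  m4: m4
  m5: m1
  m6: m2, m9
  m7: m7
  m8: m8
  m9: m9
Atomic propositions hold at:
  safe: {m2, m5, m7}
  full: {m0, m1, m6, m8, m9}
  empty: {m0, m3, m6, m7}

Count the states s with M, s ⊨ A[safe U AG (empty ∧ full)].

1

Sat(empty ∧ full) = {m0, m6}
AG (empty ∧ full): greatest fixpoint, start Z0 = {m0, m6}, keep only states in Sat with every successor in Z. Z1 = {m0}; fixed.
Sat(AG (empty ∧ full)) = {m0}
A[safe U AG (empty ∧ full)]: least fixpoint, start Z0 = Sat(AG (empty ∧ full)) = {m0}, add states in Sat(safe) with every successor in Z. Already a fixed point.
Sat(A[safe U AG (empty ∧ full)]) = {m0}
|Sat(A[safe U AG (empty ∧ full)])| = |{m0}| = 1.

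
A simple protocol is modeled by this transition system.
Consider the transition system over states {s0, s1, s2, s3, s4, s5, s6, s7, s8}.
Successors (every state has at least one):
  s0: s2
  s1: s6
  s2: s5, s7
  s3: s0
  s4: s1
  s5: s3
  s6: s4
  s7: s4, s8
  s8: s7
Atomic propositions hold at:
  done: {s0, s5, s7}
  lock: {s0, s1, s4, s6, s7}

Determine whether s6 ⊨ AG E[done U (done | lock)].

Sat(done | lock) = {s0, s1, s4, s5, s6, s7}
E[done U (done | lock)]: least fixpoint, start Z0 = Sat((done | lock)) = {s0, s1, s4, s5, s6, s7}, add states in Sat(done) with some successor in Z. Already a fixed point.
Sat(E[done U (done | lock)]) = {s0, s1, s4, s5, s6, s7}
AG E[done U (done | lock)]: greatest fixpoint, start Z0 = {s0, s1, s4, s5, s6, s7}, keep only states in Sat with every successor in Z. Z1 = {s1, s4, s6}; fixed.
Sat(AG E[done U (done | lock)]) = {s1, s4, s6}
s6 ∈ Sat(AG E[done U (done | lock)]) = {s1, s4, s6}, so the formula holds at s6.

Yes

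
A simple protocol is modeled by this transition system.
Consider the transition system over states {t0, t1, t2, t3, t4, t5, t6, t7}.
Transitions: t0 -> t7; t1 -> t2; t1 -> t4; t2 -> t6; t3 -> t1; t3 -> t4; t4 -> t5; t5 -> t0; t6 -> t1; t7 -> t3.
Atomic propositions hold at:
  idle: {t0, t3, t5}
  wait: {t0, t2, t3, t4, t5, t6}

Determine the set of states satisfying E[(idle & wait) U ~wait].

{t0, t1, t3, t5, t7}

Sat(idle & wait) = {t0, t3, t5}
Sat(~wait) = {t1, t7}
E[(idle & wait) U ~wait]: least fixpoint, start Z0 = Sat(~wait) = {t1, t7}, add states in Sat(idle & wait) with some successor in Z. Z1 = {t0, t1, t3, t7}; Z2 = {t0, t1, t3, t5, t7}; fixed.
Sat(E[(idle & wait) U ~wait]) = {t0, t1, t3, t5, t7}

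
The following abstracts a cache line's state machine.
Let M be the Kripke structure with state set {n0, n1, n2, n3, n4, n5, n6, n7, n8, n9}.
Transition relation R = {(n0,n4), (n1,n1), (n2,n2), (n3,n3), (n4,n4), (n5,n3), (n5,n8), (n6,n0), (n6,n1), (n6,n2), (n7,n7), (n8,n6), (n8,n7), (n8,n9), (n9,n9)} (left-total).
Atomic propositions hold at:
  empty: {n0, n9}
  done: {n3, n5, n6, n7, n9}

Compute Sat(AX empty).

{n9}

Sat(AX empty) = {s : every successor in {n0, n9}} = {n9}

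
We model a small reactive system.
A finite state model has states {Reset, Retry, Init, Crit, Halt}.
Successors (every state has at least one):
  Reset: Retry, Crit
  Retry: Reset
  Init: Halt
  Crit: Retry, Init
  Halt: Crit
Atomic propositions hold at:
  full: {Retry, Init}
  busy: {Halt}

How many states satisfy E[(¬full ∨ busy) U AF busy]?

Sat(¬full) = {Reset, Crit, Halt}
Sat(¬full ∨ busy) = {Reset, Crit, Halt}
AF busy: least fixpoint, start Z0 = {Halt}, add states with every successor in Z. Z1 = {Init, Halt}; fixed.
Sat(AF busy) = {Init, Halt}
E[(¬full ∨ busy) U AF busy]: least fixpoint, start Z0 = Sat(AF busy) = {Init, Halt}, add states in Sat(¬full ∨ busy) with some successor in Z. Z1 = {Init, Crit, Halt}; Z2 = {Reset, Init, Crit, Halt}; fixed.
Sat(E[(¬full ∨ busy) U AF busy]) = {Reset, Init, Crit, Halt}
|Sat(E[(¬full ∨ busy) U AF busy])| = |{Reset, Init, Crit, Halt}| = 4.

4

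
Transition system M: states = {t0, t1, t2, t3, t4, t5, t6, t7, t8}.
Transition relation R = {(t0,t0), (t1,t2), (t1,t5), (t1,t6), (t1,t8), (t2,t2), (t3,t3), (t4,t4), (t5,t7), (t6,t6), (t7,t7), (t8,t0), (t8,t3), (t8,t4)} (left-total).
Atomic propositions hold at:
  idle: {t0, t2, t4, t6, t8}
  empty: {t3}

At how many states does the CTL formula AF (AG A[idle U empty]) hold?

A[idle U empty]: least fixpoint, start Z0 = Sat(empty) = {t3}, add states in Sat(idle) with every successor in Z. Already a fixed point.
Sat(A[idle U empty]) = {t3}
AG A[idle U empty]: greatest fixpoint, start Z0 = {t3}, keep only states in Sat with every successor in Z. Already a fixed point.
Sat(AG A[idle U empty]) = {t3}
AF (AG A[idle U empty]): least fixpoint, start Z0 = {t3}, add states with every successor in Z. Already a fixed point.
Sat(AF (AG A[idle U empty])) = {t3}
|Sat(AF (AG A[idle U empty]))| = |{t3}| = 1.

1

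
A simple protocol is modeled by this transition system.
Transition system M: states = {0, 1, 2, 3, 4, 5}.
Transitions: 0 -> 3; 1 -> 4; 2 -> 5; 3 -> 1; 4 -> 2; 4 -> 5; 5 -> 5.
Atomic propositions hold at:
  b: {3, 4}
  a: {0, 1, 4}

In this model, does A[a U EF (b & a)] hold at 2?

No

Sat(b & a) = {4}
EF (b & a): least fixpoint, start Z0 = {4}, add states with some successor in Z. Z1 = {1, 4}; Z2 = {1, 3, 4}; Z3 = {0, 1, 3, 4}; fixed.
Sat(EF (b & a)) = {0, 1, 3, 4}
A[a U EF (b & a)]: least fixpoint, start Z0 = Sat(EF (b & a)) = {0, 1, 3, 4}, add states in Sat(a) with every successor in Z. Already a fixed point.
Sat(A[a U EF (b & a)]) = {0, 1, 3, 4}
2 ∉ Sat(A[a U EF (b & a)]) = {0, 1, 3, 4}, so the formula does not hold at 2.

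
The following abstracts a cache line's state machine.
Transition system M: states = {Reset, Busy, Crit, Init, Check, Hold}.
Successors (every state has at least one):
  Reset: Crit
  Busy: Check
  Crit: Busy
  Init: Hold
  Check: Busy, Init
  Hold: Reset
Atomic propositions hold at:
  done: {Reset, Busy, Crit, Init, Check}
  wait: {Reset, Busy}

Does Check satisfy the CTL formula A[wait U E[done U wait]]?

Yes

E[done U wait]: least fixpoint, start Z0 = Sat(wait) = {Reset, Busy}, add states in Sat(done) with some successor in Z. Z1 = {Reset, Busy, Crit, Check}; fixed.
Sat(E[done U wait]) = {Reset, Busy, Crit, Check}
A[wait U E[done U wait]]: least fixpoint, start Z0 = Sat(E[done U wait]) = {Reset, Busy, Crit, Check}, add states in Sat(wait) with every successor in Z. Already a fixed point.
Sat(A[wait U E[done U wait]]) = {Reset, Busy, Crit, Check}
Check ∈ Sat(A[wait U E[done U wait]]) = {Reset, Busy, Crit, Check}, so the formula holds at Check.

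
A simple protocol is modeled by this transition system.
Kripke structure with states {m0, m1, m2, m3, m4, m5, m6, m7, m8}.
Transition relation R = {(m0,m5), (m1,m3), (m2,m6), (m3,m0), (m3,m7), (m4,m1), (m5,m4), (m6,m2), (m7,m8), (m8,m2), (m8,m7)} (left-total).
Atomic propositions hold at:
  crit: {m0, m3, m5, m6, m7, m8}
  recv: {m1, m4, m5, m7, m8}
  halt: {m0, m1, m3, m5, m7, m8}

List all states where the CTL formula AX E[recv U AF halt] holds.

AF halt: least fixpoint, start Z0 = {m0, m1, m3, m5, m7, m8}, add states with every successor in Z. Z1 = {m0, m1, m3, m4, m5, m7, m8}; fixed.
Sat(AF halt) = {m0, m1, m3, m4, m5, m7, m8}
E[recv U AF halt]: least fixpoint, start Z0 = Sat(AF halt) = {m0, m1, m3, m4, m5, m7, m8}, add states in Sat(recv) with some successor in Z. Already a fixed point.
Sat(E[recv U AF halt]) = {m0, m1, m3, m4, m5, m7, m8}
Sat(AX E[recv U AF halt]) = {s : every successor in {m0, m1, m3, m4, m5, m7, m8}} = {m0, m1, m3, m4, m5, m7}

{m0, m1, m3, m4, m5, m7}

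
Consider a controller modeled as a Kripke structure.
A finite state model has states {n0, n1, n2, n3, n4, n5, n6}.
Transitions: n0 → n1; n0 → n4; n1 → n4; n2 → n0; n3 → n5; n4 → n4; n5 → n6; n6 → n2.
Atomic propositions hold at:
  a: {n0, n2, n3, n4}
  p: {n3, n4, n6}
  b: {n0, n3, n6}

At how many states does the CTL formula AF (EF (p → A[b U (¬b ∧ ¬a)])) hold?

Sat(¬b) = {n1, n2, n4, n5}
Sat(¬a) = {n1, n5, n6}
Sat(¬b ∧ ¬a) = {n1, n5}
A[b U (¬b ∧ ¬a)]: least fixpoint, start Z0 = Sat((¬b ∧ ¬a)) = {n1, n5}, add states in Sat(b) with every successor in Z. Z1 = {n1, n3, n5}; fixed.
Sat(A[b U (¬b ∧ ¬a)]) = {n1, n3, n5}
Sat(p → A[b U (¬b ∧ ¬a)]) = {n0, n1, n2, n3, n5}
EF (p → A[b U (¬b ∧ ¬a)]): least fixpoint, start Z0 = {n0, n1, n2, n3, n5}, add states with some successor in Z. Z1 = {n0, n1, n2, n3, n5, n6}; fixed.
Sat(EF (p → A[b U (¬b ∧ ¬a)])) = {n0, n1, n2, n3, n5, n6}
AF (EF (p → A[b U (¬b ∧ ¬a)])): least fixpoint, start Z0 = {n0, n1, n2, n3, n5, n6}, add states with every successor in Z. Already a fixed point.
Sat(AF (EF (p → A[b U (¬b ∧ ¬a)]))) = {n0, n1, n2, n3, n5, n6}
|Sat(AF (EF (p → A[b U (¬b ∧ ¬a)])))| = |{n0, n1, n2, n3, n5, n6}| = 6.

6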